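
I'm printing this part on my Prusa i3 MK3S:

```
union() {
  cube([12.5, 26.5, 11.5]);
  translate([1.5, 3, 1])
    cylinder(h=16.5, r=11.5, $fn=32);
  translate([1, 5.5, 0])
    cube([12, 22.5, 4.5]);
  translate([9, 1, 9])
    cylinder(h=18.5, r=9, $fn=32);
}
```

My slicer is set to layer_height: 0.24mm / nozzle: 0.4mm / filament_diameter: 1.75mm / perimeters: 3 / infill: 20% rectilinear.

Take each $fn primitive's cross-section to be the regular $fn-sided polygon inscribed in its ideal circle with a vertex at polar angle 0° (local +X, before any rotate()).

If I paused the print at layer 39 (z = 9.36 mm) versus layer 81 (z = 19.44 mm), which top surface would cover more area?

Layer 39 (z = 9.36): the cube (footprint 12.5×26.5) is included at this height (area 331.25 mm²); the cylinder at (1.5, 3): section is a regular 32-gon, circumradius r=11.5 (area = (32/2)·11.500²·sin(360°/32) = 412.81 mm²); the cube at (1, 5.5) is absent (z outside [0, 4.5]); the r=9 cylinder at (9, 1) gives a regular 32-gon of circumradius 9 (constant along its height) (area = (32/2)·9.000²·sin(360°/32) = 252.84 mm²); Combining (union): the regions partially overlap — summed areas 996.90 mm² minus the doubly-counted overlap 328.41 mm² gives 668.49 mm² — area = 668.49 mm². So its area = 668.49 mm². Layer 81 (z = 19.44): the cube is absent (z outside [0, 11.5]); the cylinder at (1.5, 3) does not reach this height (z outside [1, 17.5]); the cube at (1, 5.5) is not intersected at this z (z outside [0, 4.5]); the r=9 cylinder at (9, 1) gives a regular 32-gon of circumradius 9 (constant along its height) (area = (32/2)·9.000²·sin(360°/32) = 252.84 mm²); Merging all regions: only the r=9 cylinder at (9, 1) is present, so the union is just that shape — area = 252.84 mm². So its area = 252.84 mm². Layer 39 is larger (668.49 vs 252.84 mm²).

layer 39 (z = 9.36 mm)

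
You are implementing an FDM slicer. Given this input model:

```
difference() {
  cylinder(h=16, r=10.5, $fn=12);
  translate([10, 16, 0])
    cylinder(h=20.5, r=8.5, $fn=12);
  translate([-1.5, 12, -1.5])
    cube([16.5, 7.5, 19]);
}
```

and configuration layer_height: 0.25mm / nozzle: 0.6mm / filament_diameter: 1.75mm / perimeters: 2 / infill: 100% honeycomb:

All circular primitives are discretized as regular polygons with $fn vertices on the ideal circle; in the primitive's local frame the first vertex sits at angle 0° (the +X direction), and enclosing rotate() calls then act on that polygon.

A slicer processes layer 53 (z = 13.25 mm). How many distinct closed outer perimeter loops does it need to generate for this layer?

1

At z = 13.25 mm: the r=10.5 cylinder gives a regular 12-gon of circumradius 10.5 (constant along its height); the cylinder at (10, 16): section is a regular 12-gon, circumradius r=8.5; the 16.5×7.5 cube at (-1.5, 12) contributes its full rectangle; After the difference (first − rest): starting from the r=10.5 cylinder, the r=8.5 cylinder at (10, 16) misses the remaining region (no effect); the 16.5×7.5 cube at (-1.5, 12) misses the remaining region (no effect) — 1 connected region. The result has 1 disconnected region.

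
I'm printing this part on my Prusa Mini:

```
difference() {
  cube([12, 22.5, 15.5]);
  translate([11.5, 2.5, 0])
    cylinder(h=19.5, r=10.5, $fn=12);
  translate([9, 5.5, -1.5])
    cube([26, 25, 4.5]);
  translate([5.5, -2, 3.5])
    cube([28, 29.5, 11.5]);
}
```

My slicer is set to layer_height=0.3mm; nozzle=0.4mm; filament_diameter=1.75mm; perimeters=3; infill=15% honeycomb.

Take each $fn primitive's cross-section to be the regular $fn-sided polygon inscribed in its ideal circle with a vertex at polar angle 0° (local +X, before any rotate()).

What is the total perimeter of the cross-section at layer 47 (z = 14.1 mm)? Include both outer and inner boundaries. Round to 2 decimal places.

53.72 mm

At z = 14.1 mm: the cube is present — its section is the full 12×22.5 rectangle (perimeter 69.00 mm); the r=10.5 cylinder at (11.5, 2.5) gives a regular 12-gon of circumradius 10.5 (constant along its height) (perimeter = 2·12·10.500·sin(180°/12) = 65.22 mm); the cube at (9, 5.5) is not intersected at this z (z outside [-1.5, 3]); the cube at (5.5, -2) is present — its section is the full 28×29.5 rectangle (perimeter 115.00 mm); Taking the first minus the rest: starting from the 12×22.5 cube, the r=10.5 cylinder at (11.5, 2.5) partially overlaps it — only the 114.57 mm² overlap (of its 330.75 mm²) is removed, clipping the outline; the 28×29.5 cube at (5.5, -2) partially overlaps it — only the 66.81 mm² overlap (of its 826.00 mm²) is removed, clipping the outline — boundary = 53.72 mm. Overall, the cross-section is a single solid region. Total boundary length (outer) = 53.72 mm.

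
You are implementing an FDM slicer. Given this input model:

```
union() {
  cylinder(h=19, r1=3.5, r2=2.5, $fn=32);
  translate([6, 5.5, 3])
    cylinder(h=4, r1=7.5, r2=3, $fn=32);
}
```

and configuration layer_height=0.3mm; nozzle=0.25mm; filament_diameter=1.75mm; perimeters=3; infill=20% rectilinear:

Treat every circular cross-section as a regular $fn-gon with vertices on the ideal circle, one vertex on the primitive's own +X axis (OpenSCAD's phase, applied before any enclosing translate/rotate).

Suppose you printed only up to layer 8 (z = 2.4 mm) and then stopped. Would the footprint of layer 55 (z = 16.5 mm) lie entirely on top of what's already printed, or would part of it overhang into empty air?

entirely on top

Compare the two slices. At z = 2.4: the cone contributes a regular 32-gon of circumradius 3.374 (interpolated between r1=3.5 and r2=2.5 at t=0.126) (area = (32/2)·3.374²·sin(360°/32) = 35.53 mm²); the cone at (6, 5.5) is absent (z outside [3, 7]); Taking the union: only the cone is present, so the union is just that shape — area = 35.53 mm². At z = 16.5: the cone (r1=3.5→r2=2.5) has section circumradius 2.632 here — a regular 32-gon (area = (32/2)·2.632²·sin(360°/32) = 21.62 mm²); the cone at (6, 5.5) is absent (z outside [3, 7]); Taking the union: only the cone is present, so the union is just that shape — area = 21.62 mm². Checking containment: the cross-section at z = 16.5 is a subset of the cross-section at z = 2.4.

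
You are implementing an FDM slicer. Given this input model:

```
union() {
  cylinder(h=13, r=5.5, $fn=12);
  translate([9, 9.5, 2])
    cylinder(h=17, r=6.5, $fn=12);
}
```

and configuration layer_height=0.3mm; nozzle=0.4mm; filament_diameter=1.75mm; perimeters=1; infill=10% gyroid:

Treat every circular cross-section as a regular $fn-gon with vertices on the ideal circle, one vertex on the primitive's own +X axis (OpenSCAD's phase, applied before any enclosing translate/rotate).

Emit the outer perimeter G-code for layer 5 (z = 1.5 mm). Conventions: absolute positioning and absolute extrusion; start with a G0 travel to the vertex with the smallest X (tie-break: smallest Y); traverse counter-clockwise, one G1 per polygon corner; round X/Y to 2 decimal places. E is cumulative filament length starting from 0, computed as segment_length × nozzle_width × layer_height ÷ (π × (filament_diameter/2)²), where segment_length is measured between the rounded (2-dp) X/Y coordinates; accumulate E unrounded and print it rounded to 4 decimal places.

G0 X-5.50 Y0.00 Z1.50
G1 X-4.76 Y-2.75 E0.1421
G1 X-2.75 Y-4.76 E0.2839
G1 X0.00 Y-5.50 E0.4260
G1 X2.75 Y-4.76 E0.5681
G1 X4.76 Y-2.75 E0.7099
G1 X5.50 Y0.00 E0.8519
G1 X4.76 Y2.75 E0.9940
G1 X2.75 Y4.76 E1.1358
G1 X0.00 Y5.50 E1.2779
G1 X-2.75 Y4.76 E1.4200
G1 X-4.76 Y2.75 E1.5618
G1 X-5.50 Y0.00 E1.7039

At z = 1.5 mm: the cylinder: section is a regular 12-gon, circumradius r=5.5; the cylinder at (9, 9.5) does not reach this height (z outside [2, 19]); Merging all regions: only the r=5.5 cylinder is present, so the union is just that shape — 1 connected region. The outline is a single polygon with 12 vertices. Extrusion per mm of travel: 0.4 × 0.3 / (π × 0.875²) = 0.049890. Accumulating E over each segment gives final E = 1.7039.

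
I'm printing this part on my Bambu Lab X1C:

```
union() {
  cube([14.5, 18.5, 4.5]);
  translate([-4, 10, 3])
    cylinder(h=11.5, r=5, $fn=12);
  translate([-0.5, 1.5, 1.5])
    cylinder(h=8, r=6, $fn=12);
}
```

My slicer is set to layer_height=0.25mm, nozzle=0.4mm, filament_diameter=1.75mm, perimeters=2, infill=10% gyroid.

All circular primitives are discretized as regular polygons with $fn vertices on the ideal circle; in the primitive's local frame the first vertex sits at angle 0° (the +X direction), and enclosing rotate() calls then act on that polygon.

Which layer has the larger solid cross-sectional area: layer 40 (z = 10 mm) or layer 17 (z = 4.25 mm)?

Layer 40 (z = 10): the cube is not intersected at this z (z outside [0, 4.5]); the r=5 cylinder at (-4, 10) gives a regular 12-gon of circumradius 5 (constant along its height) (area = (12/2)·5.000²·sin(360°/12) = 75.00 mm²); the cylinder at (-0.5, 1.5) does not reach this height (z outside [1.5, 9.5]); Combining (union): only the r=5 cylinder at (-4, 10) is present, so the union is just that shape — area = 75.00 mm². So its area = 75.00 mm². Layer 17 (z = 4.25): the 14.5×18.5 cube contributes its full rectangle (area 268.25 mm²); the cylinder at (-4, 10): section is a regular 12-gon, circumradius r=5 (area = (12/2)·5.000²·sin(360°/12) = 75.00 mm²); the cylinder at (-0.5, 1.5): section is a regular 12-gon, circumradius r=6 (area = (12/2)·6.000²·sin(360°/12) = 108.00 mm²); Taking the union: the regions partially overlap — summed areas 451.25 mm² minus the doubly-counted overlap 41.25 mm² gives 410.00 mm² — area = 410.00 mm². So its area = 410.00 mm². Layer 17 is larger (410.00 vs 75.00 mm²).

layer 17 (z = 4.25 mm)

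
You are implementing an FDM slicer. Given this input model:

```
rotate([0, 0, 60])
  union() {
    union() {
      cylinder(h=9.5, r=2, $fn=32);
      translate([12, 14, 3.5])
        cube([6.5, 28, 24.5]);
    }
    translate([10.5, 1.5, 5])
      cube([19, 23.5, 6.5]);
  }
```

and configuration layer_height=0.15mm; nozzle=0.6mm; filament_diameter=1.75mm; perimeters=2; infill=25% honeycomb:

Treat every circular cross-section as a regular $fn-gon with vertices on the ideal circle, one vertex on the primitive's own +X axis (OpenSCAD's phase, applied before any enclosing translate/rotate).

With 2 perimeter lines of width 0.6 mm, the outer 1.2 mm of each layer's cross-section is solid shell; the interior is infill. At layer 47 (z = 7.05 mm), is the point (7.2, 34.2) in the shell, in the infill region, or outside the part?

outside

At z = 7.05 mm: the cylinder: section is a regular 32-gon, circumradius r=2; the cube at (12, 14) (footprint 6.5×28) is included at this height; Taking the union: the 2 present regions are separate (no shared area or edge), so areas and boundary lengths simply add and each stays a separate island — 2 connected regions; the cube at (10.5, 1.5) (footprint 19×23.5) is included at this height; Merging all regions: the regions partially overlap (shared area 71.50 mm²), so overlapping operands fuse into one piece — 2 connected regions; (whole slice rotated 60° about Z — lengths, areas and connectivity unchanged). Overall, the cross-section has 2 separate islands. Undo the 60° rotation: the query point maps to (33.218, 10.865) in the un-rotated model frame. The nearest boundary edge runs (29.50, 25.00)→(29.50, 1.50); distance from the point to it = 3.72 mm. The point is not inside any of the regions above, so it lies outside the cross-section (3.72 mm from the nearest boundary).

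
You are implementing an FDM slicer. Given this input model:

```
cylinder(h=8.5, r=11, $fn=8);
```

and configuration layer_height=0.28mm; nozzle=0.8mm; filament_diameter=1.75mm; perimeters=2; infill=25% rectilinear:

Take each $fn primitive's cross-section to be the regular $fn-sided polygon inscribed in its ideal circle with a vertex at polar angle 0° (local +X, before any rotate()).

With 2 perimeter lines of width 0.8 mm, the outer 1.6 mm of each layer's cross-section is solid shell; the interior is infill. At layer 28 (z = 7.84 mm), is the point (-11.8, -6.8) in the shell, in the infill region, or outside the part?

At z = 7.84 mm: the r=11 cylinder contributes a regular 8-gon of circumradius 11. Overall, the cross-section is a single solid region. The nearest boundary edge runs (-11.00, 0.00)→(-7.78, -7.78); distance from the point to it = 3.34 mm. The point is not inside any of the regions above, so it lies outside the cross-section (3.34 mm from the nearest boundary).

outside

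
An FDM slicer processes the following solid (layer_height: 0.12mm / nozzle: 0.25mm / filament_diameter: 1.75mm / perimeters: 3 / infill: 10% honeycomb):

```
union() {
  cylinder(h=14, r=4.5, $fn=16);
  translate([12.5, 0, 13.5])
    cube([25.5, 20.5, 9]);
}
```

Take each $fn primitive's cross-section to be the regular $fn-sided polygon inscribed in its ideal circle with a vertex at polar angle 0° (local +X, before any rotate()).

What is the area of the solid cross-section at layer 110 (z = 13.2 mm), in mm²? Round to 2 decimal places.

61.99 mm²

At z = 13.2 mm: the cylinder: section is a regular 16-gon, circumradius r=4.5 (area = (16/2)·4.500²·sin(360°/16) = 61.99 mm²); the cube at (12.5, 0) is not intersected at this z (z outside [13.5, 22.5]); Combining (union): only the r=4.5 cylinder is present, so the union is just that shape — area = 61.99 mm². Overall, the cross-section is a single solid region. Net area = 61.99 mm².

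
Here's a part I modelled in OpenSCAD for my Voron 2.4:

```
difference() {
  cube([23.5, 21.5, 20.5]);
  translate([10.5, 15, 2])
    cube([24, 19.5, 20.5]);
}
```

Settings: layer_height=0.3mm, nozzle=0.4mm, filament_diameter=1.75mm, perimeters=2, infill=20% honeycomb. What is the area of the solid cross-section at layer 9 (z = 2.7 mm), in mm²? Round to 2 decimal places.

420.75 mm²

At z = 2.7 mm: the cube (footprint 23.5×21.5) is included at this height (area 505.25 mm²); the cube at (10.5, 15) (footprint 24×19.5) is included at this height (area 468.00 mm²); After the difference (first − rest): starting from the 23.5×21.5 cube (505.25 mm²), the 24×19.5 cube at (10.5, 15) partially overlaps it — only the 84.50 mm² overlap (of its 468.00 mm²) is removed, clipping the outline — area = 420.75 mm². Overall, the cross-section is a single solid region. Net area = 420.75 mm².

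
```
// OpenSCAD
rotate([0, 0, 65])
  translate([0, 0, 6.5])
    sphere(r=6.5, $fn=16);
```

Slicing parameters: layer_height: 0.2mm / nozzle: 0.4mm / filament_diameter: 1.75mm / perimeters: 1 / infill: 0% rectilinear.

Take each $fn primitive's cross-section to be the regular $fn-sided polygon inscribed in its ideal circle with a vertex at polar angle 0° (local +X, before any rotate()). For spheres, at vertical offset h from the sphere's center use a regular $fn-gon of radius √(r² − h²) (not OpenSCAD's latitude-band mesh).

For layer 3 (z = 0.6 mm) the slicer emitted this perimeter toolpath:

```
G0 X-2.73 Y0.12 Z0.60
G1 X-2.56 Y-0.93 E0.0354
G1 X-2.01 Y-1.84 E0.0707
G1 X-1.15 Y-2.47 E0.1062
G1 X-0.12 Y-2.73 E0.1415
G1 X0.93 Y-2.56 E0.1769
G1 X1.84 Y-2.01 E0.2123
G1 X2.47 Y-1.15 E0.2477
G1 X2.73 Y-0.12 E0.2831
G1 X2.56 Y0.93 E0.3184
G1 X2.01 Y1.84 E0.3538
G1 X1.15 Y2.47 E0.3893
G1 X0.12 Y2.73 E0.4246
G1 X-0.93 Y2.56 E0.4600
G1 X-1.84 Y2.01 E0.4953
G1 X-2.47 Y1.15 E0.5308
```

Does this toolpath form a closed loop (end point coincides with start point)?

no

Start point (G0): (-2.73, 0.12). End point (last G1): the path does not return to the start — open.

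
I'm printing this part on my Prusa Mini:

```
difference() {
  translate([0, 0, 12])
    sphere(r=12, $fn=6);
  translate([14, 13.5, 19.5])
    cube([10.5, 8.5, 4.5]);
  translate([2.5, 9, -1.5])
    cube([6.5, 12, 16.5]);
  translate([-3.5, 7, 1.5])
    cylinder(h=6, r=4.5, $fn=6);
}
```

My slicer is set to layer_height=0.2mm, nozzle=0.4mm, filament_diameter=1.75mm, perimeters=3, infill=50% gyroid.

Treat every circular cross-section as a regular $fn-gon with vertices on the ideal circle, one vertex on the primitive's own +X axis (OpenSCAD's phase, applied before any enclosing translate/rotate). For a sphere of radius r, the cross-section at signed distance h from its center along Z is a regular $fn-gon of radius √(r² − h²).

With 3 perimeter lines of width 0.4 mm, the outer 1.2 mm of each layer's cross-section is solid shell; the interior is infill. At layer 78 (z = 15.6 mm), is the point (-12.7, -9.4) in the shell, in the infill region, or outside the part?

At z = 15.6 mm: the r=12 sphere contributes a regular 6-gon of circumradius √(12²−3.6²) = 11.447; the cube at (14, 13.5) is absent (z outside [19.5, 24]); the cube at (2.5, 9) is absent (z outside [-1.5, 15]); the cylinder at (-3.5, 7) is not intersected at this z (z outside [1.5, 7.5]); Subtracting the remaining from the first: none of the subtracted shapes is present at this height, so the r=12 sphere is unchanged — 1 connected region. Overall, the cross-section is a single solid region. The nearest boundary edge runs (-11.45, 0.00)→(-5.72, -9.91); distance from the point to it = 5.78 mm. The point is not inside any of the regions above, so it lies outside the cross-section (5.78 mm from the nearest boundary).

outside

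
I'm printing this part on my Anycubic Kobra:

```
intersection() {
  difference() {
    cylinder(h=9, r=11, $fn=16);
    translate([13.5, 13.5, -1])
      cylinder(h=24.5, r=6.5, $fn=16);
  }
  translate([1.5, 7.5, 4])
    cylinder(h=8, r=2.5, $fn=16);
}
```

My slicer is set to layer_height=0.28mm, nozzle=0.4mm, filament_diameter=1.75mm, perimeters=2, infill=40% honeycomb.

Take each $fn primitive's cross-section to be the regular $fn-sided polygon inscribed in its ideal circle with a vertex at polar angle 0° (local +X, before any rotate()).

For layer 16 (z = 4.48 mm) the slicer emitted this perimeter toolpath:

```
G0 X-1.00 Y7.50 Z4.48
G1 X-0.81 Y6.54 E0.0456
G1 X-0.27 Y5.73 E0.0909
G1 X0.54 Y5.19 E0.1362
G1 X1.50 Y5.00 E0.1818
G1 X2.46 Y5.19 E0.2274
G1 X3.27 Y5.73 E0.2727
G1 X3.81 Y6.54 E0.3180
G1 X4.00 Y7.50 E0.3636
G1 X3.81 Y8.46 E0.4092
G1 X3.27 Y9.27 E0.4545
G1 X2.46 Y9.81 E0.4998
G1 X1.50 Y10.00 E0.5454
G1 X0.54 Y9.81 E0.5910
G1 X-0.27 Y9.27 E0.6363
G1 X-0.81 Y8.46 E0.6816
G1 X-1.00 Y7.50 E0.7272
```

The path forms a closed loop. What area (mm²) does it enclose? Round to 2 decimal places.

Apply the shoelace formula to the sequence of (X, Y) vertices; enclosed area = 19.16 mm².

19.16 mm²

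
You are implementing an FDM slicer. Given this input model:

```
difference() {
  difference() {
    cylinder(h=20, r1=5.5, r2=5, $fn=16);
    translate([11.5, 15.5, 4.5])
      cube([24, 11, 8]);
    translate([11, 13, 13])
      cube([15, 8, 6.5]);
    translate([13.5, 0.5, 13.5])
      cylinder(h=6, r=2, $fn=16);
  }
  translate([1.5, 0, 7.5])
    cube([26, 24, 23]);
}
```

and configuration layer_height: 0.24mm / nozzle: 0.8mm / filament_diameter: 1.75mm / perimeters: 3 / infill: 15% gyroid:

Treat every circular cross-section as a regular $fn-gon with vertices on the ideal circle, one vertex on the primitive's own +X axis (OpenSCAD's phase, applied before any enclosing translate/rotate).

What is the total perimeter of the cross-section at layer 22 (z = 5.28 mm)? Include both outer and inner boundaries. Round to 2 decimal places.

At z = 5.28 mm: the cone (r1=5.5→r2=5) has section circumradius 5.368 here — a regular 16-gon (perimeter = 2·16·5.368·sin(180°/16) = 33.51 mm); the cube at (11.5, 15.5) is present — its section is the full 24×11 rectangle (perimeter 70.00 mm); the cube at (11, 13) is not intersected at this z (z outside [13, 19.5]); the cylinder at (13.5, 0.5) does not reach this height (z outside [13.5, 19.5]); Taking the first minus the rest: starting from the cone, the 24×11 cube at (11.5, 15.5) misses the remaining region (no effect) — boundary = 33.51 mm; the cube at (1.5, 0) does not reach this height (z outside [7.5, 30.5]); Taking the first minus the rest: none of the subtracted shapes is present at this height, so that combined region is unchanged — boundary = 33.51 mm. Overall, the cross-section is a single solid region. Total boundary length (outer) = 33.51 mm.

33.51 mm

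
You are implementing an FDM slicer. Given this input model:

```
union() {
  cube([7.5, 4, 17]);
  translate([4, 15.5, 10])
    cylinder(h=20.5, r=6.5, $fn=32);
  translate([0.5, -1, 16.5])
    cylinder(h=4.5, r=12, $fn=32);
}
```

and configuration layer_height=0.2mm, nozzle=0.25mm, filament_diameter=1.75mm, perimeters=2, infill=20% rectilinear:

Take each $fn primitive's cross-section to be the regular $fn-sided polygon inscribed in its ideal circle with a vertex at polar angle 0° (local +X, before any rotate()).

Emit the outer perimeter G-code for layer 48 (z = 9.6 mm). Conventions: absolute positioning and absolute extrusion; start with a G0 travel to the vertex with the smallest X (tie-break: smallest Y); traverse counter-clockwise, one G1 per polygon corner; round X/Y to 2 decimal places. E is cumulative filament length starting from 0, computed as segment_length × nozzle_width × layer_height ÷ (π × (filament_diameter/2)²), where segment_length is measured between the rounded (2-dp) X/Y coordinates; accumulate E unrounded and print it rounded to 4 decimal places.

G0 X0.00 Y0.00 Z9.60
G1 X7.50 Y0.00 E0.1559
G1 X7.50 Y4.00 E0.2391
G1 X0.00 Y4.00 E0.3950
G1 X0.00 Y0.00 E0.4781

At z = 9.6 mm: the 7.5×4 cube contributes its full rectangle; the cylinder at (4, 15.5) is not intersected at this z (z outside [10, 30.5]); the cylinder at (0.5, -1) does not reach this height (z outside [16.5, 21]); Taking the union: only the 7.5×4 cube is present, so the union is just that shape — 1 connected region. The outline is a single polygon with 4 vertices. Extrusion per mm of travel: 0.25 × 0.2 / (π × 0.875²) = 0.020788. Accumulating E over each segment gives final E = 0.4781.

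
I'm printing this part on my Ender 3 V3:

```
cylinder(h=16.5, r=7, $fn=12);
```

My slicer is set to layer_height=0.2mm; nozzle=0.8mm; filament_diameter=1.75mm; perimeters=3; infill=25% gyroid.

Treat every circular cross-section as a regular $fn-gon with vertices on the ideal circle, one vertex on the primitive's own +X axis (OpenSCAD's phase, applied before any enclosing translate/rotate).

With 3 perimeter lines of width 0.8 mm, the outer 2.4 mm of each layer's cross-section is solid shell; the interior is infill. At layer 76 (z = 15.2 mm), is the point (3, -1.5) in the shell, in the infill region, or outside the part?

At z = 15.2 mm: the r=7 cylinder contributes a regular 12-gon of circumradius 7. Overall, the cross-section is a single solid region. The nearest boundary edge runs (6.06, -3.50)→(7.00, 0.00); distance from the point to it = 3.48 mm. The point is inside the cross-section and 3.48 mm from the nearest boundary — more than the 2.4 mm shell width (3 × 0.8), so it's in the infill interior.

infill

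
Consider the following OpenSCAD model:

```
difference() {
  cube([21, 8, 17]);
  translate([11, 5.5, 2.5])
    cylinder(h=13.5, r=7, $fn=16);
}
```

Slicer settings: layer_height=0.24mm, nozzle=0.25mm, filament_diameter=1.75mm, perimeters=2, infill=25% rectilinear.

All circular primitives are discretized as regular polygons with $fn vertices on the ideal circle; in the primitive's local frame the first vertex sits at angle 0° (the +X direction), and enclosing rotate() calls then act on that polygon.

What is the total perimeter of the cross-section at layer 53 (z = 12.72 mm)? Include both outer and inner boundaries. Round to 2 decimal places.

54.75 mm

At z = 12.72 mm: the 21×8 cube contributes its full rectangle (perimeter 58.00 mm); the r=7 cylinder at (11, 5.5) contributes a regular 16-gon of circumradius 7 (perimeter = 2·16·7.000·sin(180°/16) = 43.70 mm); After the difference (first − rest): starting from the 21×8 cube, the r=7 cylinder at (11, 5.5) partially overlaps it — only the 100.75 mm² overlap (of its 150.01 mm²) is removed, clipping the outline — boundary = 54.75 mm. Overall, the cross-section has 2 separate islands. Total boundary length (outer) = 54.75 mm.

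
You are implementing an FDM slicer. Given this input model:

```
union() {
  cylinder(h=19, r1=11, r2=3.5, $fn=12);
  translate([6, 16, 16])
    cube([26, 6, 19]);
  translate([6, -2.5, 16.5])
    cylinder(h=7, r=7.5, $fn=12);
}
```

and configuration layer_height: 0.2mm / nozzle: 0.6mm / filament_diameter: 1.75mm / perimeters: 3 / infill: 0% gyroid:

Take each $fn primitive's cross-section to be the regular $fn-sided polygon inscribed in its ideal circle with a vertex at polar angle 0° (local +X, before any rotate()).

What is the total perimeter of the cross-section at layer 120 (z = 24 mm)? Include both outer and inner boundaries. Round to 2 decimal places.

At z = 24 mm: the cone is absent (z outside [0, 19]); the 26×6 cube at (6, 16) contributes its full rectangle (perimeter 64.00 mm); the cylinder at (6, -2.5) is not intersected at this z (z outside [16.5, 23.5]); Taking the union: only the 26×6 cube at (6, 16) is present, so the union is just that shape — boundary = 64.00 mm. Overall, the cross-section is a single solid region. Total boundary length (outer) = 64.00 mm.

64.00 mm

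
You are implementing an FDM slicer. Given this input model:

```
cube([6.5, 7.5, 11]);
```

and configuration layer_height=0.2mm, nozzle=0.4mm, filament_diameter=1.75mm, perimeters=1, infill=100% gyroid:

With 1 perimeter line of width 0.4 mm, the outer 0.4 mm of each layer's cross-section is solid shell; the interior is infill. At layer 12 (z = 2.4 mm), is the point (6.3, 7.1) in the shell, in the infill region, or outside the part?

At z = 2.4 mm: the cube (footprint 6.5×7.5) is included at this height. Overall, the cross-section is a single solid region. The nearest boundary edge runs (6.50, 0.00)→(6.50, 7.50); distance from the point to it = 0.20 mm. The point is inside the cross-section, 0.20 mm from the nearest boundary — within the 0.4 mm shell band (1 × 0.4).

shell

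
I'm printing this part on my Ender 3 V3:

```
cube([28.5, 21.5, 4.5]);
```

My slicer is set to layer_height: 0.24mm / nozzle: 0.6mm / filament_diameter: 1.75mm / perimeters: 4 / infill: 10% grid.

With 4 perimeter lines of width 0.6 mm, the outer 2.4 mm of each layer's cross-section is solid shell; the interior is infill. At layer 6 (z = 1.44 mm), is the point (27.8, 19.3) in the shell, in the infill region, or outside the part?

shell

At z = 1.44 mm: the cube (footprint 28.5×21.5) is included at this height. Overall, the cross-section is a single solid region. The nearest boundary edge runs (28.50, 0.00)→(28.50, 21.50); distance from the point to it = 0.70 mm. The point is inside the cross-section, 0.70 mm from the nearest boundary — within the 2.4 mm shell band (4 × 0.6).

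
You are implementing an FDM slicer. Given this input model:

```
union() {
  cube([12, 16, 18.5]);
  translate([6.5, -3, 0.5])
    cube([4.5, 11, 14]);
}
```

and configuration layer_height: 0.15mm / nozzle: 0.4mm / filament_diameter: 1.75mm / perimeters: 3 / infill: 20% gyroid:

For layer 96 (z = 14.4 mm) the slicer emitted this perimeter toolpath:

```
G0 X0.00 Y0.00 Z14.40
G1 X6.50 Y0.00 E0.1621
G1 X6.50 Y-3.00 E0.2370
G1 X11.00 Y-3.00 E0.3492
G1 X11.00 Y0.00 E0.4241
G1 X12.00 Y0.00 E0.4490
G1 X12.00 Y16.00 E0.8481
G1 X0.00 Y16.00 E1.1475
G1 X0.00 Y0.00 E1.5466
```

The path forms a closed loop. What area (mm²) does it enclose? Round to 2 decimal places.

205.50 mm²

Apply the shoelace formula to the sequence of (X, Y) vertices; enclosed area = 205.50 mm².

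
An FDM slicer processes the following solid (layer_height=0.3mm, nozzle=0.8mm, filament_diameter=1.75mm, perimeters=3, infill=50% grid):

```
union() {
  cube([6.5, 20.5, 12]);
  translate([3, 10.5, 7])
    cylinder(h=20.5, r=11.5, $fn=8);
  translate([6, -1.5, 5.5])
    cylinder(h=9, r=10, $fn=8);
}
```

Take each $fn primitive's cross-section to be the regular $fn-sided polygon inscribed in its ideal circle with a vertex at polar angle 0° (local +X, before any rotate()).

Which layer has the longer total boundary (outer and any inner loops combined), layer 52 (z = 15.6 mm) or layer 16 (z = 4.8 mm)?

Layer 52 (z = 15.6): the cube is not intersected at this z (z outside [0, 12]); the r=11.5 cylinder at (3, 10.5) contributes a regular 8-gon of circumradius 11.5 (perimeter = 2·8·11.500·sin(180°/8) = 70.41 mm); the cylinder at (6, -1.5) does not reach this height (z outside [5.5, 14.5]); Taking the union: only the r=11.5 cylinder at (3, 10.5) is present, so the union is just that shape — boundary = 70.41 mm. So its perimeter = 70.41 mm. Layer 16 (z = 4.8): the cube is present — its section is the full 6.5×20.5 rectangle (perimeter 54.00 mm); the cylinder at (3, 10.5) is absent (z outside [7, 27.5]); the cylinder at (6, -1.5) is not intersected at this z (z outside [5.5, 14.5]); Merging all regions: only the 6.5×20.5 cube is present, so the union is just that shape — boundary = 54.00 mm. So its perimeter = 54.00 mm. Layer 52 is larger (70.41 vs 54.00 mm).

layer 52 (z = 15.6 mm)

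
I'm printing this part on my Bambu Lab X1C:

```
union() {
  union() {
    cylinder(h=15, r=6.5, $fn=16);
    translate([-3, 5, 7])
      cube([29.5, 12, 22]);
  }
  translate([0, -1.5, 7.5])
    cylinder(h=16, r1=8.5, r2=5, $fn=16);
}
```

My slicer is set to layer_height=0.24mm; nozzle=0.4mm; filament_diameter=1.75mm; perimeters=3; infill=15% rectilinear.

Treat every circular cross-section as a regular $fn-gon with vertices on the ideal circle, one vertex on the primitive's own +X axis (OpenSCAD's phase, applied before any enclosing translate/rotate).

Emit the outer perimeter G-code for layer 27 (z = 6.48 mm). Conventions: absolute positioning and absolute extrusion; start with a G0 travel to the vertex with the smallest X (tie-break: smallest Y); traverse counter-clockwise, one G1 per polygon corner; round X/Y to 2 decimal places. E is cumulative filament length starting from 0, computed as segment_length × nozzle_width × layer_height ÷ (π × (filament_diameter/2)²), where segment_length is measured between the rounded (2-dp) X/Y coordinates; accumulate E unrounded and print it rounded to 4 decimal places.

G0 X-6.50 Y0.00 Z6.48
G1 X-6.01 Y-2.49 E0.1013
G1 X-4.60 Y-4.60 E0.2026
G1 X-2.49 Y-6.01 E0.3039
G1 X0.00 Y-6.50 E0.4051
G1 X2.49 Y-6.01 E0.5064
G1 X4.60 Y-4.60 E0.6077
G1 X6.01 Y-2.49 E0.7090
G1 X6.50 Y0.00 E0.8103
G1 X6.01 Y2.49 E0.9116
G1 X4.60 Y4.60 E1.0129
G1 X2.49 Y6.01 E1.1142
G1 X0.00 Y6.50 E1.2154
G1 X-2.49 Y6.01 E1.3167
G1 X-4.60 Y4.60 E1.4180
G1 X-6.01 Y2.49 E1.5193
G1 X-6.50 Y0.00 E1.6206

At z = 6.48 mm: the r=6.5 cylinder contributes a regular 16-gon of circumradius 6.5; the cube at (-3, 5) is absent (z outside [7, 29]); Taking the union: only the r=6.5 cylinder is present, so the union is just that shape — 1 connected region; the cone at (0, -1.5) does not reach this height (z outside [7.5, 23.5]); Merging all regions: only the result so far is present, so the union is just that shape — 1 connected region. The outline is a single polygon with 16 vertices. Extrusion per mm of travel: 0.4 × 0.24 / (π × 0.875²) = 0.039912. Accumulating E over each segment gives final E = 1.6206.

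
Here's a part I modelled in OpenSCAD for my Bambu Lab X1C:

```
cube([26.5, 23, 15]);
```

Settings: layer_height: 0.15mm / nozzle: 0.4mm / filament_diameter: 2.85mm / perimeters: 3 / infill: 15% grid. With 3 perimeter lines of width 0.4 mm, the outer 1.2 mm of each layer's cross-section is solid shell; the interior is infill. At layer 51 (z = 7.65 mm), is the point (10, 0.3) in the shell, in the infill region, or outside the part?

shell

At z = 7.65 mm: the cube (footprint 26.5×23) is included at this height. Overall, the cross-section is a single solid region. The nearest boundary edge runs (0.00, 0.00)→(26.50, 0.00); distance from the point to it = 0.30 mm. The point is inside the cross-section, 0.30 mm from the nearest boundary — within the 1.2 mm shell band (3 × 0.4).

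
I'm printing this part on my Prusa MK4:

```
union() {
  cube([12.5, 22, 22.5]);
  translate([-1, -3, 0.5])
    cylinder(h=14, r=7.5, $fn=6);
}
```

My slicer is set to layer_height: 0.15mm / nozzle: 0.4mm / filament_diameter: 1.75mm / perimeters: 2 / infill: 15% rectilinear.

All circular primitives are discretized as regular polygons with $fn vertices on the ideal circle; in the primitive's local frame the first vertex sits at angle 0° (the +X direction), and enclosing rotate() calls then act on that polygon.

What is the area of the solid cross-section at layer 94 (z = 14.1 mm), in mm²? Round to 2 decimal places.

408.00 mm²

At z = 14.1 mm: the cube is present — its section is the full 12.5×22 rectangle (area 275.00 mm²); the cylinder at (-1, -3): section is a regular 6-gon, circumradius r=7.5 (area = (6/2)·7.500²·sin(360°/6) = 146.14 mm²); Merging all regions: the regions partially overlap — summed areas 421.14 mm² minus the doubly-counted overlap 13.14 mm² gives 408.00 mm² — area = 408.00 mm². Overall, the cross-section is a single solid region. Net area = 408.00 mm².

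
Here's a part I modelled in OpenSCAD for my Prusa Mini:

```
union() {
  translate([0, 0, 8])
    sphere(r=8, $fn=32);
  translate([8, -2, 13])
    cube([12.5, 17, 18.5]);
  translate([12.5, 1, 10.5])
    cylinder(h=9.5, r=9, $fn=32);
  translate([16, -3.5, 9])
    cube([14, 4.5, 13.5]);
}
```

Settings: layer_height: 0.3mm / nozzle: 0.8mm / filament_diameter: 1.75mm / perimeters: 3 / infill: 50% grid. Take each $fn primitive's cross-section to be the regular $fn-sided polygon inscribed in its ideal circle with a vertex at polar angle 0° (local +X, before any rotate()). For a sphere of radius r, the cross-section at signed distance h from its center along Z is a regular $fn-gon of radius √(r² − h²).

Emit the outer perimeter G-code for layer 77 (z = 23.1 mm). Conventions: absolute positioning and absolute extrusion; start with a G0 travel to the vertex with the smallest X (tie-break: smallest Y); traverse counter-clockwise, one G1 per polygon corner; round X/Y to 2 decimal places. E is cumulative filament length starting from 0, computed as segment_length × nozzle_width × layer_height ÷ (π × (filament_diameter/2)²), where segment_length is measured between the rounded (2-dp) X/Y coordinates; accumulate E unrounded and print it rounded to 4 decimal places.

G0 X8.00 Y-2.00 Z23.10
G1 X20.50 Y-2.00 E1.2473
G1 X20.50 Y15.00 E2.9435
G1 X8.00 Y15.00 E4.1908
G1 X8.00 Y-2.00 E5.8870

At z = 23.1 mm: the sphere does not reach this height (|z−center|=15.100 > r=8); the cube at (8, -2) is present — its section is the full 12.5×17 rectangle; the cylinder at (12.5, 1) is absent (z outside [10.5, 20]); the cube at (16, -3.5) is not intersected at this z (z outside [9, 22.5]); Combining (union): only the 12.5×17 cube at (8, -2) is present, so the union is just that shape — 1 connected region. The outline is a single polygon with 4 vertices. Extrusion per mm of travel: 0.8 × 0.3 / (π × 0.875²) = 0.099780. Accumulating E over each segment gives final E = 5.8870.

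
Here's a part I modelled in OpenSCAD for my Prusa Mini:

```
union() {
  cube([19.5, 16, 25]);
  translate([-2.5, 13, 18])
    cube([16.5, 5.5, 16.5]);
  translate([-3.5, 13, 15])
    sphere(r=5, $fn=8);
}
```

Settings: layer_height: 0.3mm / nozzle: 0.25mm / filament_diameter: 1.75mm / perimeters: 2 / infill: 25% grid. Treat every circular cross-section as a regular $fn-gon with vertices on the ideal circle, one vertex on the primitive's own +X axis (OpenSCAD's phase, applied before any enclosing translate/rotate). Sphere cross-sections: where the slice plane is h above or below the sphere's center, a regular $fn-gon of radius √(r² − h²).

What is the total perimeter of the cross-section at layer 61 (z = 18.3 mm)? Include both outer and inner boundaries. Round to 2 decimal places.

92.20 mm

At z = 18.3 mm: the 19.5×16 cube contributes its full rectangle (perimeter 71.00 mm); the cube at (-2.5, 13) (footprint 16.5×5.5) is included at this height (perimeter 44.00 mm); the r=5 sphere at (-3.5, 13) slices to a regular 8-gon of circumradius 3.756 (√(r²−h²) with h=3.3 from center) (perimeter = 2·8·3.756·sin(180°/8) = 23.00 mm); Taking the union: the regions partially overlap (shared area 48.51 mm²), so the edge portions inside another operand are dropped and the merged outline is re-measured after clipping — boundary = 92.20 mm. Overall, the cross-section is a single solid region. Total boundary length (outer) = 92.20 mm.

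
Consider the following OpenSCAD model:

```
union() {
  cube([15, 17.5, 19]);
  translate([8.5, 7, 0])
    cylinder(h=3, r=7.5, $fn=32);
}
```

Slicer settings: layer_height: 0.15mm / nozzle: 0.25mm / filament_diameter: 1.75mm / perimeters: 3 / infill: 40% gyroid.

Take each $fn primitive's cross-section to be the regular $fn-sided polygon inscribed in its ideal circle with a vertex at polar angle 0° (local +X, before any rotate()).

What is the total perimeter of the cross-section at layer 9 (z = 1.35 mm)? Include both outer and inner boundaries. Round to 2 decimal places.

At z = 1.35 mm: the cube is present — its section is the full 15×17.5 rectangle (perimeter 65.00 mm); the cylinder at (8.5, 7): section is a regular 32-gon, circumradius r=7.5 (perimeter = 2·32·7.500·sin(180°/32) = 47.05 mm); Merging all regions: the regions partially overlap (shared area 169.04 mm²), so the edge portions inside another operand are dropped and the merged outline is re-measured after clipping — boundary = 65.48 mm. Overall, the cross-section is a single solid region. Total boundary length (outer) = 65.48 mm.

65.48 mm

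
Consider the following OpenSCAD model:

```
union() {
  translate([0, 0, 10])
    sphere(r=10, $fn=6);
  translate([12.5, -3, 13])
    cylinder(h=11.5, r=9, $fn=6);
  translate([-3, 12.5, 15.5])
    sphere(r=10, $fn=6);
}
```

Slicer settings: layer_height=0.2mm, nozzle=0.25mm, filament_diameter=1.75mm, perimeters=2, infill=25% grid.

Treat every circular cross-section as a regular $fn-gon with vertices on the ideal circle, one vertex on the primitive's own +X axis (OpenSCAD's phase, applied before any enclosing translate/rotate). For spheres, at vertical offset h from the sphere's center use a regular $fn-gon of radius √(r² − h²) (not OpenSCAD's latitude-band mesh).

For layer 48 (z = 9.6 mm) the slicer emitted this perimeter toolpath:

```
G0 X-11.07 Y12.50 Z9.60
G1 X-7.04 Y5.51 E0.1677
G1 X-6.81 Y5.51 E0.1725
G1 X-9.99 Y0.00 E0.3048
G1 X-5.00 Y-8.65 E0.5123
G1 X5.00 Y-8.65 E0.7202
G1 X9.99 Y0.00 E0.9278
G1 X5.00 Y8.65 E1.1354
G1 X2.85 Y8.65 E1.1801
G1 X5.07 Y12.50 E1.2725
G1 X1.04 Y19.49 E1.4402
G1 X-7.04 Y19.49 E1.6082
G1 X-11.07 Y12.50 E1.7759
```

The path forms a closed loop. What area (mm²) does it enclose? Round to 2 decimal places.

Apply the shoelace formula to the sequence of (X, Y) vertices; enclosed area = 403.97 mm².

403.97 mm²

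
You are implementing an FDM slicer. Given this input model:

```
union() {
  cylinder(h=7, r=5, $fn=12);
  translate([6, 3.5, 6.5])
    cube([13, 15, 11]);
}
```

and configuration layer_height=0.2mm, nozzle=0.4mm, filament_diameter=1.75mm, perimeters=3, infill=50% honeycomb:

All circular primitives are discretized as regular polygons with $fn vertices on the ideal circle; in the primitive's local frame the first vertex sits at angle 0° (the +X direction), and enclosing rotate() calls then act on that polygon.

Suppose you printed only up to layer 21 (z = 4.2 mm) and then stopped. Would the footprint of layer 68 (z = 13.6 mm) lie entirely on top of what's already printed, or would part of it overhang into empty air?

Compare the two slices. At z = 4.2: the r=5 cylinder gives a regular 12-gon of circumradius 5 (constant along its height) (area = (12/2)·5.000²·sin(360°/12) = 75.00 mm²); the cube at (6, 3.5) does not reach this height (z outside [6.5, 17.5]); Taking the union: only the r=5 cylinder is present, so the union is just that shape — area = 75.00 mm². At z = 13.6: the cylinder is absent (z outside [0, 7]); the 13×15 cube at (6, 3.5) contributes its full rectangle (area 195.00 mm²); Combining (union): only the 13×15 cube at (6, 3.5) is present, so the union is just that shape — area = 195.00 mm². Checking containment: at z = 13.6 the cross-section extends beyond the z = 4.2 cross-section by about 195.00 mm².

part overhangs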